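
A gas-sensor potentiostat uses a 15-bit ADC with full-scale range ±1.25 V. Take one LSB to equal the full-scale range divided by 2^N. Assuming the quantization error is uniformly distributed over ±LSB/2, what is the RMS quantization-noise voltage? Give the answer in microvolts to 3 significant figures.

The full-scale span is 1.25 − (-1.25) = 2.5 V.
LSB = 2.5 V / 2^15 = 76.294 µV.
σ_q = LSB/√12 = 76.294 µV/3.4641 = 22.0 µV.

22.0 µV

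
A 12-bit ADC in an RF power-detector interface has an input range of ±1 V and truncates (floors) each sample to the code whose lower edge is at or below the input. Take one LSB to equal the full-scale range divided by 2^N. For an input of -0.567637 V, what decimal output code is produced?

The full-scale span is 1 − (-1) = 2 V. LSB = 2 V / 2^12 ≈ 488.3 µV.
(V_in − V_min) × 2^12/range = (-0.567637 − (-1)) × 4096/2 = 885.479.
Floor → code = 885.

885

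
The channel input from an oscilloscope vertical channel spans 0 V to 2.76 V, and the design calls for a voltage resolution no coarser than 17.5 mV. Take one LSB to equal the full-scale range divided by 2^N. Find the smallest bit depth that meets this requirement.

Span = 2.76 V.
2.76 V / 17.5 mV = 157.7. Since 2^7 = 128 and 2^8 = 256, N = 8.

8 bits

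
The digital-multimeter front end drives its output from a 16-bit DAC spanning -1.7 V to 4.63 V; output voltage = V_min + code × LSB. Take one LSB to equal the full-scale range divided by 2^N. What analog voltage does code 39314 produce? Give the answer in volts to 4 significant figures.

2.097 V

Full-scale range = 4.63 V − (-1.7 V) = 6.33 V. LSB = 6.33 V / 2^16.
Output = V_min + (39314/65536) × range = -1.7 + 0.599884 × 6.33 V
      = -1.7 + 3.79727 = 2.09727 V.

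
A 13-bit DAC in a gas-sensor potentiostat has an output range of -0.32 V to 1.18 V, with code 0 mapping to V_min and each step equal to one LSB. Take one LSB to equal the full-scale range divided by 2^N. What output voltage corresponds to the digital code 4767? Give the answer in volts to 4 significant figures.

The full-scale span is 1.18 − (-0.32) = 1.5 V. LSB = 1.5 V / 2^13.
V_out = -0.32 + 4767 × (1.5/8192) V
      = -0.32 + 0.872864 = 0.552864 V.

0.5529 V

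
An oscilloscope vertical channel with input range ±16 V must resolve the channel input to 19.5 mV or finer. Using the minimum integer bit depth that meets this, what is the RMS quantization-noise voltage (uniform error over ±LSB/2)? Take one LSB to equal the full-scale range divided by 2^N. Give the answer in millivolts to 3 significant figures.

4.51 mV

Span: 16 V − (-16 V) = 32 V.
Need 2^N ≥ 32 V / 19.5 mV = 1641 → N_min = 11.
LSB = 32 V ÷ 2^11 = 32/2048 V = 15.625 mV.
σ_q = LSB/√12 = 15.625 mV/3.4641 = 4.51 mV.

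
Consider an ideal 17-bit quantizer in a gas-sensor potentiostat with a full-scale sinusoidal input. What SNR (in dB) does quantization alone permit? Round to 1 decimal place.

104.1 dB

6.02(17) + 1.76 = 102.34 + 1.76 = 104.10 dB.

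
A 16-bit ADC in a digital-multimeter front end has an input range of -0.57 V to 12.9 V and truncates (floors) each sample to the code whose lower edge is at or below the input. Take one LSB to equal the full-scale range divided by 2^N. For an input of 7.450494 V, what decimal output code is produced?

Range = 12.9 − (-0.57) = 13.47 V. LSB = 13.47 V / 2^16 ≈ 205.5 µV.
code = ⌊(V_in − V_min)/LSB⌋ = ⌊(V_in − V_min) × 2^16 / range⌋
     = ⌊(7.450494 − (-0.57)) × 65536 / 13.47⌋ = ⌊8.020494 × 65536/13.47⌋
     = ⌊39022.353⌋ = 39022.

39022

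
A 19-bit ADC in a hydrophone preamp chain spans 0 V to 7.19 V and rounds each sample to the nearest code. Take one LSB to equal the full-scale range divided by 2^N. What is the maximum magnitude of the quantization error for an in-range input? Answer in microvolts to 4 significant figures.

6.857 µV

Range is 7.19 V.
LSB = 7.19 V / 2^19 = 13.7138 µV.
Worst-case error for round-to-nearest is half an LSB: 6.857 µV.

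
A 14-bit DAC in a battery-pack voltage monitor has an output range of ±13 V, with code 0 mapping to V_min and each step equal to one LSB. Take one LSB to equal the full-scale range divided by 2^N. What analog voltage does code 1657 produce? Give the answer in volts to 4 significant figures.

The full-scale span is 13 − (-13) = 26 V. LSB = 26 V / 2^14.
V_out = -13 + 1657 × (26/16384) V
      = -13 V + 2.62952 V = -10.3705 V.

-10.37 V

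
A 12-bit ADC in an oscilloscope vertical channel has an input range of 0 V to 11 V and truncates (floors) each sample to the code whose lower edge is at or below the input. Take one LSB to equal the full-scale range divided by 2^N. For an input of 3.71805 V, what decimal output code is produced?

Full-scale range = 11 V. LSB = 11 V / 2^12 ≈ 2.686 mV.
(V_in − V_min) × 2^12/range = (3.71805 − (0)) × 4096/11 = 1384.467.
Floor → code = 1384.

1384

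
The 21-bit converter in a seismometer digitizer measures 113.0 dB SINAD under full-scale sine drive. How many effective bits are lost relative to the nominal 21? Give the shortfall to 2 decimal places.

2.52 bits

N_eff = (113.0 − 1.76)/6.02 = 18.4784 bits.
Shortfall = 21 − 18.4784 = 2.5216 bits.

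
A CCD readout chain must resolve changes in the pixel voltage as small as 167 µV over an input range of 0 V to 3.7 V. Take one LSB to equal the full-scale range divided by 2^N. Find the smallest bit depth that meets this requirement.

V_FS = 3.7 V.
Levels needed ≥ 3.7/167 µV = 22160. 2^15 = 32768 suffices, so N_min = 15.

15 bits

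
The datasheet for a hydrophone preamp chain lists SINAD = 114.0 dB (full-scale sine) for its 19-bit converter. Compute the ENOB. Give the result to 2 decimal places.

18.64 bits

ENOB = (SINAD − 1.76) / 6.02 = (114.0 − 1.76) / 6.02 = 112.24 / 6.02 = 18.6445.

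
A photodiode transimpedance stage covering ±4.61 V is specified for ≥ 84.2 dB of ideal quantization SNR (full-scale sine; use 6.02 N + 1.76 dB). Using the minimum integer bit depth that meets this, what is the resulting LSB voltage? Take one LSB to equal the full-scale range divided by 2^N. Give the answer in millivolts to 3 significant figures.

Span: 4.61 V − (-4.61 V) = 9.22 V.
N ≥ (84.2 − 1.76)/6.02 = 13.694 → N_min = 14.
One LSB is 9.22 V / 16384 = 0.563 mV.

0.563 mV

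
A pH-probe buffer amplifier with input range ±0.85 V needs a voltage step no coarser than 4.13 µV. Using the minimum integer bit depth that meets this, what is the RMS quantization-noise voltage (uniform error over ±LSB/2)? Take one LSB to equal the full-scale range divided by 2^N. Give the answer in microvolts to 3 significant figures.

0.936 µV

Range = 0.85 − (-0.85) = 1.7 V.
Levels needed ≥ 1.7/4.13 µV = 411600. 2^19 = 524288 suffices, so N_min = 19.
One LSB is 1.7 V / 524288 = 3.2425 µV.
RMS noise = LSB/√12 = 0.936 µV.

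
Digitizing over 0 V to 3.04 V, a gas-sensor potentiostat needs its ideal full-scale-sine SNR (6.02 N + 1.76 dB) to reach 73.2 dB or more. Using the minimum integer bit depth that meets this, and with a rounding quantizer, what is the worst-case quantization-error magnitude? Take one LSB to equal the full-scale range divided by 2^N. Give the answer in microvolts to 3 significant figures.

Range is 3.04 V.
6.02 N + 1.76 ≥ 73.2 gives N ≥ 11.867, so the minimum integer is 12.
One LSB is 3.04 V / 4096 = 0.74219 mV.
Half an LSB is 371 µV.

371 µV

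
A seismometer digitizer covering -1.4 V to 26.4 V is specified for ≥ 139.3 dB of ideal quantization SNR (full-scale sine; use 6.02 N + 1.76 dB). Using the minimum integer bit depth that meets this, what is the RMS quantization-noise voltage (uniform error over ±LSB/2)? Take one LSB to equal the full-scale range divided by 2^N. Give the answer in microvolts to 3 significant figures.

0.957 µV

Range = 26.4 − (-1.4) = 27.8 V.
N ≥ (139.3 − 1.76)/6.02 = 22.847 → N_min = 23.
LSB = 27.8 V ÷ 2^23 = 27.8/8388608 V = 3.3140 µV.
RMS noise = LSB/√12 = 0.957 µV.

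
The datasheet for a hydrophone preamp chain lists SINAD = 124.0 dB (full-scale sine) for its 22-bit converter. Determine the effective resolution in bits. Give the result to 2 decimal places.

20.31 bits

ENOB = (SINAD − 1.76) / 6.02 = (124.0 − 1.76) / 6.02 = 122.24 / 6.02 = 20.3056.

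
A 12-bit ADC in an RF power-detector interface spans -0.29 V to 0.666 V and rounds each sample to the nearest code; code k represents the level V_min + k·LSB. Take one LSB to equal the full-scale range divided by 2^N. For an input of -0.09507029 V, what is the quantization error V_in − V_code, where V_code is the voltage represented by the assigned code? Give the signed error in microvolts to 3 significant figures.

Span: 0.666 V − (-0.29 V) = 0.956 V. LSB = 0.956 V / 2^12 ≈ 233.4 µV.
(-0.09507029 − (-0.29)) / LSB = 0.19492971 × 4096/0.956 = 835.1800. Nearest integer: k = 835.
V_code = -0.29 + (835/4096) × 0.956 = -0.09511230469 V.
V_in − V_code = -0.09507029 − (-0.09511230469) = +42.0 µV.

+42.0 µV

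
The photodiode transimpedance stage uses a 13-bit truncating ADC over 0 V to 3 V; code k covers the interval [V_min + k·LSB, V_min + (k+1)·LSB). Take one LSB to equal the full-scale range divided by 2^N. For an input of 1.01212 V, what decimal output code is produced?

Range is 3 V. LSB = 3 V / 2^13 ≈ 366.2 µV.
code = ⌊(V_in − V_min)/LSB⌋ = ⌊(V_in − V_min) × 2^13 / range⌋
     = ⌊(1.01212 − (0)) × 8192 / 3⌋ = ⌊1.01212 × 8192/3⌋
     = ⌊2763.762⌋ = 2763.

2763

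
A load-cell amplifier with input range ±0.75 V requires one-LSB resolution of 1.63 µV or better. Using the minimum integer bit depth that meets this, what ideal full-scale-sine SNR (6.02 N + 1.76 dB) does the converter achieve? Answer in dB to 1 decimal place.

122.2 dB

The full-scale span is 0.75 − (-0.75) = 1.5 V.
Levels needed ≥ 1.5/1.63 µV = 920200. 2^20 = 1048576 suffices, so N_min = 20.
6.02(20) + 1.76 = 122.16 dB.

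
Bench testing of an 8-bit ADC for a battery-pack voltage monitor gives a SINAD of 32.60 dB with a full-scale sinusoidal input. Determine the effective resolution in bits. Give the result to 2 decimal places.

5.12 bits

Inverting SNR = 6.02 N + 1.76: N_eff = (32.60 − 1.76)/6.02 = 5.1229.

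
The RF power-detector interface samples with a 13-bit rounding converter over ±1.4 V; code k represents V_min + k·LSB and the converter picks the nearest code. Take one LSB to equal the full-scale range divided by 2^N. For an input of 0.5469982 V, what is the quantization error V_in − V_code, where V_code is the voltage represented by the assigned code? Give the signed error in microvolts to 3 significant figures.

+123 µV

The full-scale span is 1.4 − (-1.4) = 2.8 V. LSB = 2.8 V / 2^13 ≈ 341.8 µV.
(0.5469982 − (-1.4)) / LSB = 1.9469982 × 8192/2.8 = 5696.3604. Nearest integer: k = 5696.
Reconstructed level: -1.4 + 5696 × 2.8/8192 V = 0.5468750000 V.
V_in − V_code = 0.5469982 − (0.5468750000) = +123 µV.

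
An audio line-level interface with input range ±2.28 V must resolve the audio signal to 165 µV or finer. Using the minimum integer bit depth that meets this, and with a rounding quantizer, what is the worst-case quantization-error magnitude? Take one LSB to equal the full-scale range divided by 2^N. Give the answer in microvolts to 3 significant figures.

Span: 2.28 V − (-2.28 V) = 4.56 V.
Required number of levels: 4.56/165 µV = 27636; smallest N with 2^N ≥ that is 15.
LSB = 4.56 V / 2^15 = 139.16 µV.
Max error for round-to-nearest is LSB/2 = 69.6 µV.

69.6 µV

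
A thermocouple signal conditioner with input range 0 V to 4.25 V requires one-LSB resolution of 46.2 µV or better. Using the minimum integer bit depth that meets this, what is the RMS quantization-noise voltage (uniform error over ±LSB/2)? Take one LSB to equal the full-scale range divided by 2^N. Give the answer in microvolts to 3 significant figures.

9.36 µV

Span = 4.25 V.
Levels needed ≥ 4.25/46.2 µV = 91990. 2^17 = 131072 suffices, so N_min = 17.
Step size = 4.25/131072 V = 32.425 µV.
V_rms = LSB/√12 = 9.36 µV.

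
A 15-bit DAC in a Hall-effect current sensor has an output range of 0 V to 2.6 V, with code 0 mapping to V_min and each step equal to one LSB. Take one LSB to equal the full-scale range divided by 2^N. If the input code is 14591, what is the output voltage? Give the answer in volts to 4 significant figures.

V_FS = 2.6 V. LSB = 2.6 V / 2^15.
V_out = 0 + 14591 × (2.6/32768) V
      = 0 + 1.15773 = 1.15773 V.

1.158 V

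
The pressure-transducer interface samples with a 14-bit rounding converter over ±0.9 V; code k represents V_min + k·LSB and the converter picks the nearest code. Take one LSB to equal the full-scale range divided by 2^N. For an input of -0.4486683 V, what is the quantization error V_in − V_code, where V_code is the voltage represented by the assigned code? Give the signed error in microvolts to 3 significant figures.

The full-scale span is 0.9 − (-0.9) = 1.8 V. LSB = 1.8 V / 2^14 ≈ 109.9 µV.
(-0.4486683 − (-0.9)) / LSB = 0.4513317 × 16384/1.8 = 4108.1214. Nearest integer: k = 4108.
V_code = V_min + k × range/2^14 = -0.9 + 4108 × 1.8/16384 = -0.44868164063 V.
Error = V_in − V_code = -0.4486683 − (-0.44868164063) = +13.3 µV.

+13.3 µV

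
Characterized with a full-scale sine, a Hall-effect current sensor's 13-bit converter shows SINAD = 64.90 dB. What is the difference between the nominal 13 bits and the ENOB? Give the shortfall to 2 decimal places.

2.51 bits

ENOB = (SINAD − 1.76)/6.02 = (64.90 − 1.76)/6.02 = 10.4884 bits.
Shortfall = 13 − 10.4884 = 2.5116 bits.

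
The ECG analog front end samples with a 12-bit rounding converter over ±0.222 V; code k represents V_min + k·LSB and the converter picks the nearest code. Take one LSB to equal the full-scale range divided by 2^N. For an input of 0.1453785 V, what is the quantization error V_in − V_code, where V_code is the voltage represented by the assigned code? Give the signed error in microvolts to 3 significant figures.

+16.2 µV

Span: 0.222 V − (-0.222 V) = 0.444 V. LSB = 0.444 V / 2^12 ≈ 108.4 µV.
Position in LSBs: (0.1453785 − (-0.222)) × 4096/0.444 = 3389.1494; rounding gives k = 3389.
V_code = V_min + k × range/2^12 = -0.222 + 3389 × 0.444/4096 = 0.1453623047 V.
e = 0.1453785 − (0.1453623047) = +16.2 µV.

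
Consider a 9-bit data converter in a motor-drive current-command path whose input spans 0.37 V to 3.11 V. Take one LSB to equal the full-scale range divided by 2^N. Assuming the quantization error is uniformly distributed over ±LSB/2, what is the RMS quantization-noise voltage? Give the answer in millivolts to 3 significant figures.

The full-scale span is 3.11 − (0.37) = 2.74 V.
LSB = 2.74 V / 2^9 = 5.3516 mV.
RMS of a uniform error over width LSB is LSB/√12 = 1.54 mV.

1.54 mV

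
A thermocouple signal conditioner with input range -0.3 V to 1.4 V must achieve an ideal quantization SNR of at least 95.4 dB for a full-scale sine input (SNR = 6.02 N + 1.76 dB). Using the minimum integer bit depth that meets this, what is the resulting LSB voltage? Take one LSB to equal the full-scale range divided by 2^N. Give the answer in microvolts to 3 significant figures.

25.9 µV

The full-scale span is 1.4 − (-0.3) = 1.7 V.
N ≥ (95.4 − 1.76)/6.02 = 15.555 → N_min = 16.
LSB = 1.7 V / 2^16 = 25.9 µV.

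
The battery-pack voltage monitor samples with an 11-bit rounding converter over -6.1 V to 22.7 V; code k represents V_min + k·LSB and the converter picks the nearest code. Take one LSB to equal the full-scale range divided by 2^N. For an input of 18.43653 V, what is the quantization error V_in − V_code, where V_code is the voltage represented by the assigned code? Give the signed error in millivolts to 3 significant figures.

−2.53 mV

Full-scale range = 22.7 V − (-6.1 V) = 28.8 V. LSB = 28.8 V / 2^11 ≈ 14.06 mV.
(18.43653 − (-6.1)) / LSB = 24.53653 × 2048/28.8 = 1744.8199. Nearest integer: k = 1745.
V_code = V_min + k × range/2^11 = -6.1 + 1745 × 28.8/2048 = 18.43906250 V.
Error = V_in − V_code = 18.43653 − (18.43906250) = −2.53 mV.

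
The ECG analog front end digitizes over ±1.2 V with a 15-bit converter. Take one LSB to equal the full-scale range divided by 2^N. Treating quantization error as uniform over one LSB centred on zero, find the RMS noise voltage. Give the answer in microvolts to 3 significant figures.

Range = 1.2 − (-1.2) = 2.4 V.
One LSB is 2.4 V / 32768 = 73.242 µV.
For a uniform distribution on [−LSB/2, +LSB/2], V_rms = LSB/√12 = 73.242 µV/3.4641 = 21.1 µV.

21.1 µV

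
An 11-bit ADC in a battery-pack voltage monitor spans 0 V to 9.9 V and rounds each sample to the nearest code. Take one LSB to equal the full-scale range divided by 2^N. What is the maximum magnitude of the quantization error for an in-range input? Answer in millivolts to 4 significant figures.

Range is 9.9 V.
LSB = 9.9 V / 2^11 = 4.83398 mV.
Worst-case error for round-to-nearest is half an LSB: 2.417 mV.

2.417 mV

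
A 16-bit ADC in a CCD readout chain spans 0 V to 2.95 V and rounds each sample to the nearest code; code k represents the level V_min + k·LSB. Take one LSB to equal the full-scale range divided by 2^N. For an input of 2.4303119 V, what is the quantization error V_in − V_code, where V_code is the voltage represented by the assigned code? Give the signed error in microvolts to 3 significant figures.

−8.08 µV

Full-scale range = 2.95 V. LSB = 2.95 V / 2^16 ≈ 45.01 µV.
(V_in − V_min)/LSB = (2.4303119 − (0)) × 65536/2.95 = 53990.8206 → nearest code k = 53991.
V_code = 0 + (53991/65536) × 2.95 = 2.4303199768 V.
e = 2.4303119 − (2.4303199768) = −8.08 µV.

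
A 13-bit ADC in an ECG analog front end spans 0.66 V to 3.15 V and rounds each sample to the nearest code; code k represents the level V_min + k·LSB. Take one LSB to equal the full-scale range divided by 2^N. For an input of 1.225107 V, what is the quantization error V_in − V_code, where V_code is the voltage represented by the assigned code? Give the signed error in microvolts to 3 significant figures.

Full-scale range = 3.15 V − (0.66 V) = 2.49 V. LSB = 2.49 V / 2^13 ≈ 304.0 µV.
(1.225107 − (0.66)) / LSB = 0.565107 × 8192/2.49 = 1859.1793. Nearest integer: k = 1859.
V_code = V_min + k × range/2^13 = 0.66 + 1859 × 2.49/8192 = 1.225052490 V.
e = 1.225107 − (1.225052490) = +54.5 µV.

+54.5 µV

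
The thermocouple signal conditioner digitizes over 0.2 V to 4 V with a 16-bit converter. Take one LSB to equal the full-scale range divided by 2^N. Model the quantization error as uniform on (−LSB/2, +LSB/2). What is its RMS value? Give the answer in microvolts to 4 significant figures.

The full-scale span is 4 − (0.2) = 3.8 V.
One LSB is 3.8 V / 65536 = 57.9834 µV.
V_rms = LSB/√12 = 57.9834 µV / √12 = 16.74 µV.

16.74 µV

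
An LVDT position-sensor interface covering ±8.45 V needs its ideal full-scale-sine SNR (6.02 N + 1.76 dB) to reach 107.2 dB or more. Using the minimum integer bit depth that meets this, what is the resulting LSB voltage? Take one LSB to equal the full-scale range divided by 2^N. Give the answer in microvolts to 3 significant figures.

Range = 8.45 − (-8.45) = 16.9 V.
Required N = ⌈(107.2 − 1.76)/6.02⌉ = ⌈17.515⌉ = 18.
One LSB is 16.9 V / 262144 = 64.5 µV.

64.5 µV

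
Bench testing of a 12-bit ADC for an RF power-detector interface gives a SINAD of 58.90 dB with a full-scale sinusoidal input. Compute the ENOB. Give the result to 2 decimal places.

Inverting SNR = 6.02 N + 1.76: N_eff = (58.90 − 1.76)/6.02 = 9.4917.

9.49 bits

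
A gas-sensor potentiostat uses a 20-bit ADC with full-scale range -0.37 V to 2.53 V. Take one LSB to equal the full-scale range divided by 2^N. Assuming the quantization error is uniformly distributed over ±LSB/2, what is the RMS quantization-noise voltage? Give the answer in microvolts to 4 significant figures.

0.7984 µV

Full-scale range = 2.53 V − (-0.37 V) = 2.9 V.
One LSB is 2.9 V / 1048576 = 2.76566 µV.
For a uniform distribution on [−LSB/2, +LSB/2], V_rms = LSB/√12 = 2.76566 µV/3.4641 = 0.7984 µV.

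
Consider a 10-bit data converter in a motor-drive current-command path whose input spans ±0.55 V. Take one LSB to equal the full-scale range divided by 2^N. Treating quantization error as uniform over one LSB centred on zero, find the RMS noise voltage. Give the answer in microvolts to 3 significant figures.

Full-scale range = 0.55 V − (-0.55 V) = 1.1 V.
Step size = 1.1/1024 V = 1.0742 mV.
σ_q = LSB/√12 = 1.0742 mV/3.4641 = 310 µV.

310 µV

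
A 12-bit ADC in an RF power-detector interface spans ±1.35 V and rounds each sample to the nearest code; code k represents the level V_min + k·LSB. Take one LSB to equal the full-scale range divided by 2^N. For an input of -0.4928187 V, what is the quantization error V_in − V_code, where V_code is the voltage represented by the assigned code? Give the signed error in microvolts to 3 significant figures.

Range = 1.35 − (-1.35) = 2.7 V. LSB = 2.7 V / 2^12 ≈ 0.6592 mV.
(V_in − V_min)/LSB = (-0.4928187 − (-1.35)) × 4096/2.7 = 1300.3758 → nearest code k = 1300.
Reconstructed level: -1.35 + 1300 × 2.7/4096 V = -0.4930664063 V.
e = -0.4928187 − (-0.4930664063) = +248 µV.

+248 µV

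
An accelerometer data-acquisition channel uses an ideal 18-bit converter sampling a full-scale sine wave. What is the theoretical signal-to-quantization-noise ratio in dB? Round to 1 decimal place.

6.02(18) + 1.76 = 108.36 + 1.76 = 110.12 dB.

110.1 dB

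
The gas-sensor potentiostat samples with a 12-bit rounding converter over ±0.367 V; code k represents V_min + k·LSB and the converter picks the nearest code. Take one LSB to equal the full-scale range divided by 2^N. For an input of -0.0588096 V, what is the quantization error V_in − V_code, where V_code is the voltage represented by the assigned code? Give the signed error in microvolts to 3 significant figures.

Range = 0.367 − (-0.367) = 0.734 V. LSB = 0.734 V / 2^12 ≈ 179.2 µV.
Position in LSBs: (-0.0588096 − (-0.367)) × 4096/0.734 = 1719.8200; rounding gives k = 1720.
V_code = V_min + k × range/2^12 = -0.367 + 1720 × 0.734/4096 = -0.05877734375 V.
Error = V_in − V_code = -0.0588096 − (-0.05877734375) = −32.3 µV.

−32.3 µV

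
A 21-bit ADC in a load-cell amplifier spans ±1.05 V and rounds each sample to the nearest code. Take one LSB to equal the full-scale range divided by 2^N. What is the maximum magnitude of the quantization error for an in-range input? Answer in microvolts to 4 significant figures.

0.5007 µV

The full-scale span is 1.05 − (-1.05) = 2.1 V.
Step size = 2.1/2097152 V = 1.00136 µV.
A rounding quantizer has |error| ≤ LSB/2 = 0.5007 µV.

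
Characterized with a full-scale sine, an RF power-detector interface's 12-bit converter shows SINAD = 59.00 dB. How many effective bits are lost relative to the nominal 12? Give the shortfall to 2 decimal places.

N_eff = (59.00 − 1.76)/6.02 = 9.5083 bits.
Shortfall = 12 − 9.5083 = 2.4917 bits.

2.49 bits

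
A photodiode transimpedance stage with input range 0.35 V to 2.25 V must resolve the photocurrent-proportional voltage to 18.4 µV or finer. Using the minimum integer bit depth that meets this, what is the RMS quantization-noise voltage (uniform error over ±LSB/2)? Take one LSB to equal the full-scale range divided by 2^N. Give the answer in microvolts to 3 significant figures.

The full-scale span is 2.25 − (0.35) = 1.9 V.
Levels needed ≥ 1.9/18.4 µV = 103300. 2^17 = 131072 suffices, so N_min = 17.
One LSB is 1.9 V / 131072 = 14.496 µV.
RMS noise = LSB/√12 = 4.18 µV.

4.18 µV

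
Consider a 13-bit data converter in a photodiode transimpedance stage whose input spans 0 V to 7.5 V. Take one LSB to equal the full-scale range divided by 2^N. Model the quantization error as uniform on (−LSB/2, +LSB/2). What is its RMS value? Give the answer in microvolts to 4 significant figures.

264.3 µV

Span = 7.5 V.
LSB = 7.5 V / 2^13 = 0.915527 mV.
V_rms = LSB/√12 = 0.915527 mV / √12 = 264.3 µV.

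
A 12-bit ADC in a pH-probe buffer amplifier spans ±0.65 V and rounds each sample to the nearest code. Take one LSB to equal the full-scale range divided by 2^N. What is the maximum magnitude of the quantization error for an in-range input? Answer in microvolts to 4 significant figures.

Range = 0.65 − (-0.65) = 1.3 V.
LSB = 1.3 V / 2^12 = 317.383 µV.
A rounding quantizer has |error| ≤ LSB/2 = 158.7 µV.

158.7 µV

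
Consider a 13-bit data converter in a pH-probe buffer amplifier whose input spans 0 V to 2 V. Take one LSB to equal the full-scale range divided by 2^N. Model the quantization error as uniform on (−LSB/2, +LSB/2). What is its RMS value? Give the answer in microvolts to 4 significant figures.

Full-scale range = 2 V.
LSB = 2 V ÷ 2^13 = 2/8192 V = 244.141 µV.
For a uniform distribution on [−LSB/2, +LSB/2], V_rms = LSB/√12 = 244.141 µV/3.4641 = 70.48 µV.

70.48 µV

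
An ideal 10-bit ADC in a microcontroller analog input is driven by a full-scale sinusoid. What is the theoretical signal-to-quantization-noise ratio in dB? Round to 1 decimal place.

Ideal quantization SNR: 6.02 × 10 + 1.76 dB = 62.0 dB.

62.0 dB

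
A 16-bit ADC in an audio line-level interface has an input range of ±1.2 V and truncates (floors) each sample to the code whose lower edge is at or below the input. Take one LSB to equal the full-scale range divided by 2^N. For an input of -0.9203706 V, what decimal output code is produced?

7635

The full-scale span is 1.2 − (-1.2) = 2.4 V. LSB = 2.4 V / 2^16 ≈ 36.62 µV.
code = ⌊(V_in − V_min)/LSB⌋ = ⌊(V_in − V_min) × 2^16 / range⌋
     = ⌊(-0.9203706 − (-1.2)) × 65536 / 2.4⌋ = ⌊0.2796294 × 65536/2.4⌋
     = ⌊7635.747⌋ = 7635.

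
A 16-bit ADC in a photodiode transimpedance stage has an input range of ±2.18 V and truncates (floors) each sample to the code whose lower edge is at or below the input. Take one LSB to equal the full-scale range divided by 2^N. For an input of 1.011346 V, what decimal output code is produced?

47969

The full-scale span is 2.18 − (-2.18) = 4.36 V. LSB = 4.36 V / 2^16 ≈ 66.53 µV.
code = ⌊(V_in − V_min)/LSB⌋ = ⌊(V_in − V_min) × 2^16 / range⌋
     = ⌊(1.011346 − (-2.18)) × 65536 / 4.36⌋ = ⌊3.191346 × 65536/4.36⌋
     = ⌊47969.737⌋ = 47969.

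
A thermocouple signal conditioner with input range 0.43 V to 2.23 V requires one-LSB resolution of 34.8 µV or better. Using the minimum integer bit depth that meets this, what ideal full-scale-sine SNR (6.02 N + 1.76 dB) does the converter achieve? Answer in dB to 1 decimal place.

98.1 dB

Span: 2.23 V − (0.43 V) = 1.8 V.
Required number of levels: 1.8/34.8 µV = 51724; smallest N with 2^N ≥ that is 16.
Ideal SNR at N = 16: 6.02·16 + 1.76 = 98.1 dB.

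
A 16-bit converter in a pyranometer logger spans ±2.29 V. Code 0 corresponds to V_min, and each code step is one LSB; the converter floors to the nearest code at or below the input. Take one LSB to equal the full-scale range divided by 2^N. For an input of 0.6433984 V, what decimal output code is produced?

Full-scale range = 2.29 V − (-2.29 V) = 4.58 V. LSB = 4.58 V / 2^16 ≈ 69.89 µV.
code = ⌊(V_in − V_min)/LSB⌋ = ⌊(V_in − V_min) × 2^16 / range⌋
     = ⌊(0.6433984 − (-2.29)) × 65536 / 4.58⌋ = ⌊2.9333984 × 65536/4.58⌋
     = ⌊41974.497⌋ = 41974.

41974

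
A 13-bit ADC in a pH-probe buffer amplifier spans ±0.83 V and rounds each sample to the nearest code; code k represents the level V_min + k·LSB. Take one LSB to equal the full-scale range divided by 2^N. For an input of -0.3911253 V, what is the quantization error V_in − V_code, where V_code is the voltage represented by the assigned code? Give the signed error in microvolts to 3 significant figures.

−36.4 µV

Span: 0.83 V − (-0.83 V) = 1.66 V. LSB = 1.66 V / 2^13 ≈ 202.6 µV.
Position in LSBs: (-0.3911253 − (-0.83)) × 8192/1.66 = 2165.8202; rounding gives k = 2166.
V_code = -0.83 + (2166/8192) × 1.66 = -0.3910888672 V.
V_in − V_code = -0.3911253 − (-0.3910888672) = −36.4 µV.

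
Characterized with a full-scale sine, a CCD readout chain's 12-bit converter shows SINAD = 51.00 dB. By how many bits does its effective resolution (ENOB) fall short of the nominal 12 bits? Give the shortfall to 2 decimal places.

3.82 bits

Effective bits = (51.00 − 1.76)/6.02 = 8.1794.
Lost resolution: 12 − 8.1794 = 3.8206 bits.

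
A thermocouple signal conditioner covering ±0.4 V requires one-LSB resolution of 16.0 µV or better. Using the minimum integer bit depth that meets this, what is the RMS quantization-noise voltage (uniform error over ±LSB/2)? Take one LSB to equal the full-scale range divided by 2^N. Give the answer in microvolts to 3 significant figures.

Full-scale range = 0.4 V − (-0.4 V) = 0.8 V.
Required number of levels: 0.8/16.0 µV = 50000; smallest N with 2^N ≥ that is 16.
LSB = 0.8 V / 2^16 = 12.207 µV.
RMS noise = LSB/√12 = 3.52 µV.

3.52 µV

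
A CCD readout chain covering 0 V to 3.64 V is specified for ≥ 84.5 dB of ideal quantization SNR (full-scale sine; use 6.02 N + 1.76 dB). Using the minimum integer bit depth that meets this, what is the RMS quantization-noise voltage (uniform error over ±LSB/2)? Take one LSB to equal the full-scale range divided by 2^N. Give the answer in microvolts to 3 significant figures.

Span = 3.64 V.
N ≥ (84.5 − 1.76)/6.02 = 13.744 → N_min = 14.
One LSB is 3.64 V / 16384 = 222.17 µV.
V_rms = LSB/√12 = 64.1 µV.

64.1 µV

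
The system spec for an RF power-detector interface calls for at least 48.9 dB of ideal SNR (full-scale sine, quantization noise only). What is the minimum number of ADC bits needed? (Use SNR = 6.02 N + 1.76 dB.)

N ≥ (48.9 − 1.76)/6.02 = 7.831 → N_min = 8.

8 bits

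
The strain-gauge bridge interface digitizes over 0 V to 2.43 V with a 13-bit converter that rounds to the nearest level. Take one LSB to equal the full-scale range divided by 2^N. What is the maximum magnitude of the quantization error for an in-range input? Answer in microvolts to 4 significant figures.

Range is 2.43 V.
Step size = 2.43/8192 V = 296.631 µV.
Worst-case error for round-to-nearest is half an LSB: 148.3 µV.

148.3 µV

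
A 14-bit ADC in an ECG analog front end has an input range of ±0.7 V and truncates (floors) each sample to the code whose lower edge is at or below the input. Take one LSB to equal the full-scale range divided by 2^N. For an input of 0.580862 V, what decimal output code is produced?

14989

Full-scale range = 0.7 V − (-0.7 V) = 1.4 V. LSB = 1.4 V / 2^14 ≈ 85.45 µV.
(V_in − V_min) × 2^14/range = (0.580862 − (-0.7)) × 16384/1.4 = 14989.745.
Floor → code = 14989.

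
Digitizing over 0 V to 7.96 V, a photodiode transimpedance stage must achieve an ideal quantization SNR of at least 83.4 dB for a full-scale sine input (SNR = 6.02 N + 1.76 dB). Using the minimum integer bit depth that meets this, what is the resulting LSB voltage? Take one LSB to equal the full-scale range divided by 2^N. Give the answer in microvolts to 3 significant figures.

486 µV

Range is 7.96 V.
Required N = ⌈(83.4 − 1.76)/6.02⌉ = ⌈13.561⌉ = 14.
LSB = 7.96 V / 2^14 = 486 µV.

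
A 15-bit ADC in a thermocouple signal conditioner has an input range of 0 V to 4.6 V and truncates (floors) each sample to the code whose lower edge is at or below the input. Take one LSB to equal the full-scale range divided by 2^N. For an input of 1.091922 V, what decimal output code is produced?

7778

Full-scale range = 4.6 V. LSB = 4.6 V / 2^15 ≈ 140.4 µV.
code = ⌊(V_in − V_min)/LSB⌋ = ⌊(V_in − V_min) × 2^15 / range⌋
     = ⌊(1.091922 − (0)) × 32768 / 4.6⌋ = ⌊1.091922 × 32768/4.6⌋
     = ⌊7778.283⌋ = 7778.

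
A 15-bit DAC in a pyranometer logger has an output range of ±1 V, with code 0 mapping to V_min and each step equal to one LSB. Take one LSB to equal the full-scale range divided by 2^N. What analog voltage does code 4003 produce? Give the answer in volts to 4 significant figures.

The full-scale span is 1 − (-1) = 2 V. LSB = 2 V / 2^15.
Output = V_min + (4003/32768) × range = -1 + 0.122162 × 2 V
      = -1 + 0.244324 = -0.755676 V.

-0.7557 V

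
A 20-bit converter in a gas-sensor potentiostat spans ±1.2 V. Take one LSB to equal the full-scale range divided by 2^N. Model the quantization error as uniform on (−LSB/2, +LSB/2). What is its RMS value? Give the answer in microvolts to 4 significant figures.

0.6607 µV

The full-scale span is 1.2 − (-1.2) = 2.4 V.
LSB = 2.4 V ÷ 2^20 = 2.4/1048576 V = 2.28882 µV.
RMS of a uniform error over width LSB is LSB/√12 = 0.6607 µV.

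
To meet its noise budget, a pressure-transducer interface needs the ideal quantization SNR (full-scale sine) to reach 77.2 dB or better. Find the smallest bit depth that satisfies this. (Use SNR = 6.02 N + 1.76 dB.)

Required N = ⌈(77.2 − 1.76)/6.02⌉ = ⌈12.532⌉ = 13.

13 bits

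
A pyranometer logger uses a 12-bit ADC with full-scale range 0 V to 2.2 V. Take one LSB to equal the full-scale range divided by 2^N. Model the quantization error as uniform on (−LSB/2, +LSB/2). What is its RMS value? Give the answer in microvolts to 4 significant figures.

Full-scale range = 2.2 V.
LSB = 2.2 V ÷ 2^12 = 2.2/4096 V = 0.537109 mV.
V_rms = LSB/√12 = 0.537109 mV / √12 = 155.1 µV.

155.1 µV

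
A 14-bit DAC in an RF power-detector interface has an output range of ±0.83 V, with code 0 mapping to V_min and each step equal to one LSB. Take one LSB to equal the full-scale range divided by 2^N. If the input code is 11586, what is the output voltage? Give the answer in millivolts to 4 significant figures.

Span: 0.83 V − (-0.83 V) = 1.66 V. LSB = 1.66 V / 2^14.
V_out = V_min + code × LSB = -0.83 V + 11586 × 1.66 V / 16384
      = -0.83 V + 1.17387 V = 0.343875 V.

343.9 mV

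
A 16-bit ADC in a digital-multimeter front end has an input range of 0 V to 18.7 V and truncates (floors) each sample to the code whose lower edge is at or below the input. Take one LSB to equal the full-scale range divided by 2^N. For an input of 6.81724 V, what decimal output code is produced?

23891

Span = 18.7 V. LSB = 18.7 V / 2^16 ≈ 285.3 µV.
V_in − V_min = 6.81724 − (0) = 6.81724 V.
Divide by LSB: 6.81724 × 65536/18.7 = 23891.6920.
Truncating gives code 23891.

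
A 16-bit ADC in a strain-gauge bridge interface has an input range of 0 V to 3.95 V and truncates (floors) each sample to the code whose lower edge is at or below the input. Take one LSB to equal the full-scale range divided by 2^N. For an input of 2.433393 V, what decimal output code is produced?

40373

Span = 3.95 V. LSB = 3.95 V / 2^16 ≈ 60.27 µV.
V_in − V_min = 2.433393 − (0) = 2.433393 V.
Divide by LSB: 2.433393 × 65536/3.95 = 40373.3781.
Truncating gives code 40373.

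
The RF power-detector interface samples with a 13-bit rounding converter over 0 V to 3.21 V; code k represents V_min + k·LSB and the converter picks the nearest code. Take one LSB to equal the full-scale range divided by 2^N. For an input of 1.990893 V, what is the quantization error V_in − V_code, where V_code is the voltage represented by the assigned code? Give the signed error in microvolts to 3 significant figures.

Range is 3.21 V. LSB = 3.21 V / 2^13 ≈ 391.8 µV.
(1.990893 − (0)) / LSB = 1.990893 × 8192/3.21 = 5080.8086. Nearest integer: k = 5081.
V_code = V_min + k × range/2^13 = 0 + 5081 × 3.21/8192 = 1.990968018 V.
e = 1.990893 − (1.990968018) = −75.0 µV.

−75.0 µV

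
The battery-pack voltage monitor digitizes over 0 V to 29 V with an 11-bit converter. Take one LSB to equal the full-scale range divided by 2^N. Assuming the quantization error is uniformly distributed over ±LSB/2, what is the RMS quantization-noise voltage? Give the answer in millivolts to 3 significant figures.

4.09 mV

Span = 29 V.
LSB = 29 V ÷ 2^11 = 29/2048 V = 14.160 mV.
RMS of a uniform error over width LSB is LSB/√12 = 4.09 mV.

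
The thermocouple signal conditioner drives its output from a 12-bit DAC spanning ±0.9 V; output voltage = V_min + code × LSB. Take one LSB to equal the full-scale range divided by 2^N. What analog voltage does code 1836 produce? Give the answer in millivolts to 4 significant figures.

Full-scale range = 0.9 V − (-0.9 V) = 1.8 V. LSB = 1.8 V / 2^12.
V_out = V_min + code × LSB = -0.9 V + 1836 × 1.8 V / 4096
      = -0.9 + 0.806836 = -0.0931641 V.

-93.16 mV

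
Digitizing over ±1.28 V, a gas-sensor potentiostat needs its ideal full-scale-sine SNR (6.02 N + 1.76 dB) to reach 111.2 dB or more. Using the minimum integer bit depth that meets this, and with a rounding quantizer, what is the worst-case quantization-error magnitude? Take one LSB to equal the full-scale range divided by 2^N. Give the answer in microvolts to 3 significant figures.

2.44 µV

Span: 1.28 V − (-1.28 V) = 2.56 V.
N ≥ (111.2 − 1.76)/6.02 = 18.179 → N_min = 19.
LSB = 2.56 V / 2^19 = 4.8828 µV.
|e|_max = LSB/2 = 2.44 µV.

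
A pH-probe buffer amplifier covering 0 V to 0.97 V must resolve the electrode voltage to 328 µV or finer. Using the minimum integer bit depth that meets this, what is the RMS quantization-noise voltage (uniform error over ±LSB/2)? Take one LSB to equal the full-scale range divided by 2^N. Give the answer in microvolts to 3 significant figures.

68.4 µV

Range is 0.97 V.
Levels needed ≥ 0.97/328 µV = 2957. 2^12 = 4096 suffices, so N_min = 12.
Step size = 0.97/4096 V = 236.82 µV.
V_rms = LSB/√12 = 68.4 µV.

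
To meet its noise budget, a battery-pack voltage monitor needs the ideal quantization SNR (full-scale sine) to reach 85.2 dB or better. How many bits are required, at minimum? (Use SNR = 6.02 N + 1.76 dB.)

Required N = ⌈(85.2 − 1.76)/6.02⌉ = ⌈13.860⌉ = 14.

14 bits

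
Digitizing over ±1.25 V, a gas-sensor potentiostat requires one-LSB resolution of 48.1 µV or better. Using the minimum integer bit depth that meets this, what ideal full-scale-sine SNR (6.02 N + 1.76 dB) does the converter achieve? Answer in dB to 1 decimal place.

Range = 1.25 − (-1.25) = 2.5 V.
Required number of levels: 2.5/48.1 µV = 51975; smallest N with 2^N ≥ that is 16.
Ideal SNR at N = 16: 6.02·16 + 1.76 = 98.1 dB.

98.1 dB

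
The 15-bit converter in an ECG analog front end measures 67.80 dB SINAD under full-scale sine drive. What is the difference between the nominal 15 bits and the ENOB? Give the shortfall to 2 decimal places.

ENOB = (SINAD − 1.76)/6.02 = (67.80 − 1.76)/6.02 = 10.9701 bits.
Shortfall = 15 − 10.9701 = 4.0299 bits.

4.03 bits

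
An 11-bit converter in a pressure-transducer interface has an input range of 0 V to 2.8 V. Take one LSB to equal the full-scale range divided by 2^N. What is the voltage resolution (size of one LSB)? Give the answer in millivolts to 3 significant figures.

V_FS = 2.8 V.
There are 2^11 = 2048 steps.
Step size = 2.8/2048 V = 1.37 mV.

1.37 mV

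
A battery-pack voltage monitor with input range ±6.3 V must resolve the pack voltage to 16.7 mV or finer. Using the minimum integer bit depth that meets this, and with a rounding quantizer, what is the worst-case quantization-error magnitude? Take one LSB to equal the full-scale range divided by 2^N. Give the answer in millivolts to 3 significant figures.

Full-scale range = 6.3 V − (-6.3 V) = 12.6 V.
Required number of levels: 12.6/16.7 mV = 754.49; smallest N with 2^N ≥ that is 10.
LSB = 12.6 V / 2^10 = 12.305 mV.
Max error for round-to-nearest is LSB/2 = 6.15 mV.

6.15 mV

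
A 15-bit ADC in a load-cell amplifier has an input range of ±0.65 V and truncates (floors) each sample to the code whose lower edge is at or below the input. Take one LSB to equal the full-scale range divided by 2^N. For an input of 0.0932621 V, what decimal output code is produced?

The full-scale span is 0.65 − (-0.65) = 1.3 V. LSB = 1.3 V / 2^15 ≈ 39.67 µV.
V_in − V_min = 0.0932621 − (-0.65) = 0.7432621 V.
Divide by LSB: 0.7432621 × 32768/1.3 = 18734.7788.
Truncating gives code 18734.

18734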